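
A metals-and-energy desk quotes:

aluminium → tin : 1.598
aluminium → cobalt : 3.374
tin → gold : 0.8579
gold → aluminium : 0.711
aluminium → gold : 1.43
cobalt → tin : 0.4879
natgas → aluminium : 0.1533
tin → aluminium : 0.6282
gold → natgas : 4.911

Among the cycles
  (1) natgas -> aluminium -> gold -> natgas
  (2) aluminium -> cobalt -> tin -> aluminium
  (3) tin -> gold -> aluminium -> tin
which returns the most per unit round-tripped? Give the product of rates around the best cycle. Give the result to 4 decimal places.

1.0766

(1) 0.1533 × 1.43 × 4.911 = 1.07658
(2) 3.374 × 0.4879 × 0.6282 = 1.03413
(3) 0.8579 × 0.711 × 1.598 = 0.97473
Highest is cycle (1) at 1.0766 (>1, arbitrage).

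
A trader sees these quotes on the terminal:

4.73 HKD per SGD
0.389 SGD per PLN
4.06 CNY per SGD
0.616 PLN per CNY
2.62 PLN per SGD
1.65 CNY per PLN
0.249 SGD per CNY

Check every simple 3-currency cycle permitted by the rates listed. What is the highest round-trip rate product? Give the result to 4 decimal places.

1.0764

SGD→PLN→CNY→SGD: 2.62 × 1.65 × 0.249 = 1.07643
SGD→CNY→PLN→SGD: 4.06 × 0.616 × 0.389 = 0.97287
Maximum is SGD→PLN→CNY→SGD at 1.0764; arbitrage exists.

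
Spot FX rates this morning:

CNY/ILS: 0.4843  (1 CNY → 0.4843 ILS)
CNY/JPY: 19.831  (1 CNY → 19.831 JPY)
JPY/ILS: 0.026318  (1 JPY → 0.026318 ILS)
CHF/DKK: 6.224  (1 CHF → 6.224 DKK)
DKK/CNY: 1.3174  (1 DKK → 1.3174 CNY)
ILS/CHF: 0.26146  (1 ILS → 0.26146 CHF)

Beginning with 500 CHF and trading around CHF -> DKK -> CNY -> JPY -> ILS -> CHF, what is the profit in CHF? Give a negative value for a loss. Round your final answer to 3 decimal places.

500 CHF × 6.224 = 3112 DKK
3112 DKK × 1.3174 = 4099.7488 CNY
4099.7488 CNY × 19.831 = 81302.1184528 JPY
81302.1184528 JPY × 0.026318 = 2139.7091534407904 ILS
2139.7091534407904 ILS × 0.26146 = 559.448355258629057984 CHF
Net change: 559.448355258629057984 − 500 = 59.448355258629057984 CHF

59.448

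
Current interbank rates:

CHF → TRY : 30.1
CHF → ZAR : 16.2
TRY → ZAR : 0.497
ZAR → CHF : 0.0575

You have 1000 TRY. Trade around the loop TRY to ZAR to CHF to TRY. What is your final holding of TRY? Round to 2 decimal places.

1000 TRY × 0.497 = 497 ZAR
497 ZAR × 0.0575 = 28.5775 CHF
28.5775 CHF × 30.1 = 860.18275 TRY

860.18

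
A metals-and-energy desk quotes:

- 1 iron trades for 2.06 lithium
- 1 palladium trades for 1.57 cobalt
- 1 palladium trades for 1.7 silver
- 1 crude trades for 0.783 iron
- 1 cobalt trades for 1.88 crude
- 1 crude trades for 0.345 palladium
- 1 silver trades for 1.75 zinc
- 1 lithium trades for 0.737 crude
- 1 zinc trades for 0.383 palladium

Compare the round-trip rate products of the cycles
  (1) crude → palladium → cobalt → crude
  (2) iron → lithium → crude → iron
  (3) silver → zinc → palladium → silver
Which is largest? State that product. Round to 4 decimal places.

1.1888

(1) 0.345 × 1.57 × 1.88 = 1.01830
(2) 2.06 × 0.737 × 0.783 = 1.18877
(3) 1.75 × 0.383 × 1.7 = 1.13943
Highest is cycle (2) at 1.1888 (>1, arbitrage).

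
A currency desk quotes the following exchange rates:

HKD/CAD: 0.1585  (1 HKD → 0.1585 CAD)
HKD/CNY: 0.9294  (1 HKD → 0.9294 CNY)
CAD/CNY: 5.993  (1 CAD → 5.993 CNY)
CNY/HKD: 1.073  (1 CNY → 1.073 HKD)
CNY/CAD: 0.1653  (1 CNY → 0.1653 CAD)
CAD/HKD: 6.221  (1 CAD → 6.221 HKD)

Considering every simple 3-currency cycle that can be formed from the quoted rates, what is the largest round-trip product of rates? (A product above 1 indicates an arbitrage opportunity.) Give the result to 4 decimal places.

CAD→CNY→HKD→CAD: 5.993 × 1.073 × 0.1585 = 1.01923
CAD→HKD→CNY→CAD: 6.221 × 0.9294 × 0.1653 = 0.95573
Maximum is CAD→CNY→HKD→CAD at 1.0192; arbitrage exists.

1.0192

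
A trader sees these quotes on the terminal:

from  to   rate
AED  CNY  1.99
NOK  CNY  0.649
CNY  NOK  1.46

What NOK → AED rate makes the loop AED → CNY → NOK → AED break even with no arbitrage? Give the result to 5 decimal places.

0.34419

Known legs of the cycle: 1.99 × 1.46 = 2.9054
For no arbitrage the full-cycle product must be 1, so the missing rate is 1 / 2.9054 ≈ 0.3441867.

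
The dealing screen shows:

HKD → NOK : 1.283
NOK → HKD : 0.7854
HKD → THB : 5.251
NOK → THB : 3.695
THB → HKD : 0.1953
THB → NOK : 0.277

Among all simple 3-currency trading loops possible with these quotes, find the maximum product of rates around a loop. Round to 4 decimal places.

NOK→HKD→THB→NOK: 0.7854 × 5.251 × 0.277 = 1.14239
NOK→THB→HKD→NOK: 3.695 × 0.1953 × 1.283 = 0.92586
Maximum is NOK→HKD→THB→NOK at 1.1424; arbitrage exists.

1.1424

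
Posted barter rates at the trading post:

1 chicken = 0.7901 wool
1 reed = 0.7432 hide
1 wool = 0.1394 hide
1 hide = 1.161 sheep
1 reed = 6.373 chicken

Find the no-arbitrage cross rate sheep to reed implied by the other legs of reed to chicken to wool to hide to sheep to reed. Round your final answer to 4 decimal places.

Known legs of the cycle: 6.373 × 0.7901 × 0.1394 × 1.161 = 0.81493125347682
For no arbitrage the full-cycle product must be 1, so the missing rate is 1 / 0.81493125347682 ≈ 1.227097.

1.2271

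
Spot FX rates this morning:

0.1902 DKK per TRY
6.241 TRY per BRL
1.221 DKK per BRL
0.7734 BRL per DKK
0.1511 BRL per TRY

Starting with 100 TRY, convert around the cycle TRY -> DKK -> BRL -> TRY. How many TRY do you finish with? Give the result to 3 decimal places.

100 TRY × 0.1902 = 19.02 DKK
19.02 DKK × 0.7734 = 14.710068 BRL
14.710068 BRL × 6.241 = 91.805534388 TRY

91.806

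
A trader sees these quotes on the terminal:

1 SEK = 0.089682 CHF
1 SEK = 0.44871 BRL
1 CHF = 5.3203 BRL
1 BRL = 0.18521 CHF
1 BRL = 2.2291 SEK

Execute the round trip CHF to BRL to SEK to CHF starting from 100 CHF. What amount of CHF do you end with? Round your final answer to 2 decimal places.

106.36

100 CHF × 5.3203 = 532.03 BRL
532.03 BRL × 2.2291 = 1185.948073 SEK
1185.948073 SEK × 0.089682 = 106.358195082786 CHF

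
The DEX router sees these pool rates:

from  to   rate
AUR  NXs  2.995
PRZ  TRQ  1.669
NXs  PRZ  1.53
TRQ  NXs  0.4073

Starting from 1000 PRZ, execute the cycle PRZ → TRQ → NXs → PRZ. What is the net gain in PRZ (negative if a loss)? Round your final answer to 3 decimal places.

40.069

1000 PRZ × 1.669 = 1669 TRQ
1669 TRQ × 0.4073 = 679.7837 NXs
679.7837 NXs × 1.53 = 1040.069061 PRZ
Net change: 1040.069061 − 1000 = 40.069061 PRZ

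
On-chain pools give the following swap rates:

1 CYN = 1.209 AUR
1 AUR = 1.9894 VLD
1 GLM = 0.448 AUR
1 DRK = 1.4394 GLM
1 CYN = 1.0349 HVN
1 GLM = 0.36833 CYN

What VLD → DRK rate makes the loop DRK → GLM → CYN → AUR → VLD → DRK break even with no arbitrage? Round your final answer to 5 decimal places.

Known legs of the cycle: 1.4394 × 0.36833 × 1.209 × 1.9894 = 1.2751668259676892
For no arbitrage the full-cycle product must be 1, so the missing rate is 1 / 1.2751668259676892 ≈ 0.7842111.

0.78421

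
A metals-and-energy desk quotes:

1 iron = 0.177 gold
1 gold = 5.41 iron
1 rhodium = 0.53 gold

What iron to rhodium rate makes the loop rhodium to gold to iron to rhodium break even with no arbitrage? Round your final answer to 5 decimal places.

0.34876

Known legs of the cycle: 0.53 × 5.41 = 2.8673
For no arbitrage the full-cycle product must be 1, so the missing rate is 1 / 2.8673 ≈ 0.3487602.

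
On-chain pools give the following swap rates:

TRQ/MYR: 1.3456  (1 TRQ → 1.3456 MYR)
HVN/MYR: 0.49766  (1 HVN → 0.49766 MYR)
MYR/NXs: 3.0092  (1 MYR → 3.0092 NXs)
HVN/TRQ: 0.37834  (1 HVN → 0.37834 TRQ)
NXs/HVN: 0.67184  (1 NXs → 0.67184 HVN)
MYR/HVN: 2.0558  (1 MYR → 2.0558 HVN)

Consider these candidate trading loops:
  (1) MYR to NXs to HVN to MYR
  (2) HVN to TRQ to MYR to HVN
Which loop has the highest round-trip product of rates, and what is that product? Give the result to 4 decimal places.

1.0466

(1) 3.0092 × 0.67184 × 0.49766 = 1.00612
(2) 0.37834 × 1.3456 × 2.0558 = 1.04660
Highest is cycle (2) at 1.0466 (>1, arbitrage).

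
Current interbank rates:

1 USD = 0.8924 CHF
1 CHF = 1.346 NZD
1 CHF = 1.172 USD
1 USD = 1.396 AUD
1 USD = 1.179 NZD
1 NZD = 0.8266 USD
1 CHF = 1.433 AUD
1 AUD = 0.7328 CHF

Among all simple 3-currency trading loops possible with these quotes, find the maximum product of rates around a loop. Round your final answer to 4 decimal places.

CHF→USD→AUD→CHF: 1.172 × 1.396 × 0.7328 = 1.19894
CHF→NZD→USD→CHF: 1.346 × 0.8266 × 0.8924 = 0.99289
Maximum is CHF→USD→AUD→CHF at 1.1989; arbitrage exists.

1.1989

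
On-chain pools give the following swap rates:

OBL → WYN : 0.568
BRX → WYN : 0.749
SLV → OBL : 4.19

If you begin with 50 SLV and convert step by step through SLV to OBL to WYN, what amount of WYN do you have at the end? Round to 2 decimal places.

119.00

50 SLV × 4.19 = 209.5 OBL
209.5 OBL × 0.568 = 118.996 WYN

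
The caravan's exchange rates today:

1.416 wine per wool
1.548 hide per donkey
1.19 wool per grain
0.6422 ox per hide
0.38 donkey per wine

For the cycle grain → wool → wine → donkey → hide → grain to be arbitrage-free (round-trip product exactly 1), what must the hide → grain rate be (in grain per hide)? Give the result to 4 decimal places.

1.0089

Known legs of the cycle: 1.19 × 1.416 × 0.38 × 1.548 = 0.9912079296
For no arbitrage the full-cycle product must be 1, so the missing rate is 1 / 0.9912079296 ≈ 1.008870.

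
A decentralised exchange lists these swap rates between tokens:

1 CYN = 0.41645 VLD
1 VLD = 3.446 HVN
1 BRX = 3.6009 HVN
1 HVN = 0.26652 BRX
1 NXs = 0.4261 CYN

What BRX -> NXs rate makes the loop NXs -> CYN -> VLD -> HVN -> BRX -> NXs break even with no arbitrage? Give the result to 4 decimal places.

6.1359

Known legs of the cycle: 0.4261 × 0.41645 × 3.446 × 0.26652 = 0.1629744328337124
For no arbitrage the full-cycle product must be 1, so the missing rate is 1 / 0.1629744328337124 ≈ 6.135932.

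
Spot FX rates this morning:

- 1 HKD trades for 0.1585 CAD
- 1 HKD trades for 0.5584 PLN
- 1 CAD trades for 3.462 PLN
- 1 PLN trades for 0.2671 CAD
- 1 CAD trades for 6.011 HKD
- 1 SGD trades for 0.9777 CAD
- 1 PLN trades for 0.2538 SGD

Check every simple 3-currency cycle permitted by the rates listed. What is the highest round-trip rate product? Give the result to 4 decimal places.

0.8965

HKD→PLN→CAD→HKD: 0.5584 × 0.2671 × 6.011 = 0.89653
SGD→CAD→PLN→SGD: 0.9777 × 3.462 × 0.2538 = 0.85906
Maximum is HKD→PLN→CAD→HKD at 0.8965; no arbitrage — every cycle loses value.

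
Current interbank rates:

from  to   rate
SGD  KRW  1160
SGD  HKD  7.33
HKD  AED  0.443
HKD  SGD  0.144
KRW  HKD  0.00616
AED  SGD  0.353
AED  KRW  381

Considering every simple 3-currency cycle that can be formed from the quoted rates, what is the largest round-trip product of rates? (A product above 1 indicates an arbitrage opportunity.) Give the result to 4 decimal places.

SGD→HKD→AED→SGD: 7.33 × 0.443 × 0.353 = 1.14626
AED→KRW→HKD→AED: 381 × 0.00616 × 0.443 = 1.03970
SGD→KRW→HKD→SGD: 1160 × 0.00616 × 0.144 = 1.02897
Maximum is SGD→HKD→AED→SGD at 1.1463; arbitrage exists.

1.1463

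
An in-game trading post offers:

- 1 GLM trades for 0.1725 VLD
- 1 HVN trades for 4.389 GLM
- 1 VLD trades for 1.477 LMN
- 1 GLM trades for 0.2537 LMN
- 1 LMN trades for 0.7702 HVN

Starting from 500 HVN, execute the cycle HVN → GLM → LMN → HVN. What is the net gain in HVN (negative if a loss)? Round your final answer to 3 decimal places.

-71.195

500 HVN × 4.389 = 2194.5 GLM
2194.5 GLM × 0.2537 = 556.74465 LMN
556.74465 LMN × 0.7702 = 428.80472943 HVN
Net change: 428.80472943 − 500 = -71.19527057 HVN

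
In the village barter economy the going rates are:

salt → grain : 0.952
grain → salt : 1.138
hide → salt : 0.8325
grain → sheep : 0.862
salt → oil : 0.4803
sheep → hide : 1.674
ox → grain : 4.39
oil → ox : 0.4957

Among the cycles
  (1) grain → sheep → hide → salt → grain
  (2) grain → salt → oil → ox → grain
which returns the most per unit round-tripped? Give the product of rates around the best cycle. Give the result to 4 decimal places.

1.1894

(1) 0.862 × 1.674 × 0.8325 × 0.952 = 1.14363
(2) 1.138 × 0.4803 × 0.4957 × 4.39 = 1.18943
Highest is cycle (2) at 1.1894 (>1, arbitrage).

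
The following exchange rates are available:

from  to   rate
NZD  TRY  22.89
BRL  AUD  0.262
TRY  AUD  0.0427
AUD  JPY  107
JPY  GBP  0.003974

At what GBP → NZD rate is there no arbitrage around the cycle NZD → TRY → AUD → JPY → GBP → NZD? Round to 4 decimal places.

Known legs of the cycle: 22.89 × 0.0427 × 107 × 0.003974 = 0.415609348854
For no arbitrage the full-cycle product must be 1, so the missing rate is 1 / 0.415609348854 ≈ 2.406106.

2.4061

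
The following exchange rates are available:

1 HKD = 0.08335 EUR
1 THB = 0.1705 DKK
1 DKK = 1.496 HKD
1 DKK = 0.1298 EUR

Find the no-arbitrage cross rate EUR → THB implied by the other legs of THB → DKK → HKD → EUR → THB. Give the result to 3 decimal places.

47.037

Known legs of the cycle: 0.1705 × 1.496 × 0.08335 = 0.0212599178
For no arbitrage the full-cycle product must be 1, so the missing rate is 1 / 0.0212599178 ≈ 47.03687.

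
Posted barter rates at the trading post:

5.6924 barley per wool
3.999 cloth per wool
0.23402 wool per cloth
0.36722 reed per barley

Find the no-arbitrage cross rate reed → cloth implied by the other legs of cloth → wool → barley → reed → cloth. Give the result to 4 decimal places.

2.0442

Known legs of the cycle: 0.23402 × 5.6924 × 0.36722 = 0.48918677921456
For no arbitrage the full-cycle product must be 1, so the missing rate is 1 / 0.48918677921456 ≈ 2.044209.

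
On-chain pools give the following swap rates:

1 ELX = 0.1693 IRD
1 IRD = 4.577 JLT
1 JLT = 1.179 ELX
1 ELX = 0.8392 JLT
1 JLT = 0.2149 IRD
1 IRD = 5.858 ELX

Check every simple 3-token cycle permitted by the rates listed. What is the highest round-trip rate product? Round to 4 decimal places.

ELX→JLT→IRD→ELX: 0.8392 × 0.2149 × 5.858 = 1.05646
ELX→IRD→JLT→ELX: 0.1693 × 4.577 × 1.179 = 0.91359
Maximum is ELX→JLT→IRD→ELX at 1.0565; arbitrage exists.

1.0565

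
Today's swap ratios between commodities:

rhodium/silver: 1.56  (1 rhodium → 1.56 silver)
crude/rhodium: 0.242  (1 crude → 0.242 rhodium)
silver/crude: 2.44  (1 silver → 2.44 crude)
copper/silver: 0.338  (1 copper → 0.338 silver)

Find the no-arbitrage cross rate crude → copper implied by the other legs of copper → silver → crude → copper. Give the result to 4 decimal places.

Known legs of the cycle: 0.338 × 2.44 = 0.82472
For no arbitrage the full-cycle product must be 1, so the missing rate is 1 / 0.82472 ≈ 1.212533.

1.2125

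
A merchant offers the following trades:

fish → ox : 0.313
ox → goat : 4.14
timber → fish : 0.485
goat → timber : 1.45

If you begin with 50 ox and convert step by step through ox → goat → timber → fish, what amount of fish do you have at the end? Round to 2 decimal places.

145.57

50 ox × 4.14 = 207 goat
207 goat × 1.45 = 300.15 timber
300.15 timber × 0.485 = 145.57275 fish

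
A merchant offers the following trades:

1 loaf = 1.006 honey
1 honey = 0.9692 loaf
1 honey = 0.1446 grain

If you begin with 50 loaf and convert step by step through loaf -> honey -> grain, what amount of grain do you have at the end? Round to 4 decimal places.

50 loaf × 1.006 = 50.3 honey
50.3 honey × 0.1446 = 7.27338 grain

7.2734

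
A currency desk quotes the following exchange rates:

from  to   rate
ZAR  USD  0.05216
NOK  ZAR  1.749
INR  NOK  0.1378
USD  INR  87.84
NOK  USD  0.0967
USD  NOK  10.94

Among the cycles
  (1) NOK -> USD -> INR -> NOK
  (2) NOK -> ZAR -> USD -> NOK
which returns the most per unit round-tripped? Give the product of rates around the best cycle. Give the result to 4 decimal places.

1.1705

(1) 0.0967 × 87.84 × 0.1378 = 1.17049
(2) 1.749 × 0.05216 × 10.94 = 0.99803
Highest is cycle (1) at 1.1705 (>1, arbitrage).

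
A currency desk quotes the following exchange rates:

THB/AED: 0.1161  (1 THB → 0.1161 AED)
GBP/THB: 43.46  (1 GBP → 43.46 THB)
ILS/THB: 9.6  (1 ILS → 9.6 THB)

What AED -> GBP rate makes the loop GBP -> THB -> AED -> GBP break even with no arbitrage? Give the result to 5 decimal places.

Known legs of the cycle: 43.46 × 0.1161 = 5.045706
For no arbitrage the full-cycle product must be 1, so the missing rate is 1 / 5.045706 ≈ 0.1981883.

0.19819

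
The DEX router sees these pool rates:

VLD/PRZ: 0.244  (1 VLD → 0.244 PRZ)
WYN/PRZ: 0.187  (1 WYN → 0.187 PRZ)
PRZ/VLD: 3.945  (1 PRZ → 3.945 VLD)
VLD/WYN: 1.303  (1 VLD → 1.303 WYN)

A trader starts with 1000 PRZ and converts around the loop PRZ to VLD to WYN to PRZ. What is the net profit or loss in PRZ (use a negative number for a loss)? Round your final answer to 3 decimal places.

1000 PRZ × 3.945 = 3945 VLD
3945 VLD × 1.303 = 5140.335 WYN
5140.335 WYN × 0.187 = 961.242645 PRZ
Net change: 961.242645 − 1000 = -38.757355 PRZ

-38.757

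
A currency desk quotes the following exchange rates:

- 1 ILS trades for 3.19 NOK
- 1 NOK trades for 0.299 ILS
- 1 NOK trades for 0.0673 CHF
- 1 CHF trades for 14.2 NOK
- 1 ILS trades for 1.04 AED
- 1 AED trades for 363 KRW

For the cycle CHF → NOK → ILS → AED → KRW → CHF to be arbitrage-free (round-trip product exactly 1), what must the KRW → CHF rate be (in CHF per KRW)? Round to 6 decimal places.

Known legs of the cycle: 14.2 × 0.299 × 1.04 × 363 = 1602.874416
For no arbitrage the full-cycle product must be 1, so the missing rate is 1 / 1602.874416 ≈ 0.00062388.

0.000624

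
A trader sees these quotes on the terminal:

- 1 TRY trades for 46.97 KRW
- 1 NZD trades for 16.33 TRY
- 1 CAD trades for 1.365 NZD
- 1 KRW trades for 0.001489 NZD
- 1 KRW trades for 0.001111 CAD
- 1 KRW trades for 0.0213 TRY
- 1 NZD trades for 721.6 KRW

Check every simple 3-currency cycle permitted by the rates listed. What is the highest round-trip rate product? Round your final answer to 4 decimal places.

1.1421

TRY→KRW→NZD→TRY: 46.97 × 0.001489 × 16.33 = 1.14209
KRW→CAD→NZD→KRW: 0.001111 × 1.365 × 721.6 = 1.09432
Maximum is TRY→KRW→NZD→TRY at 1.1421; arbitrage exists.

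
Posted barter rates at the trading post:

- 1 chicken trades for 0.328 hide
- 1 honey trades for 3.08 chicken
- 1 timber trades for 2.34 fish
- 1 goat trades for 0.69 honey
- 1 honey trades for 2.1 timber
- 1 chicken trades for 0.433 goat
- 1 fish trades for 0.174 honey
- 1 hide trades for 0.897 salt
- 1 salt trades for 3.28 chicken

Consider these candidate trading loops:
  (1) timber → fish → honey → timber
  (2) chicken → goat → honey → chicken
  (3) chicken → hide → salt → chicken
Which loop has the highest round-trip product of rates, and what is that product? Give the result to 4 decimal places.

(1) 2.34 × 0.174 × 2.1 = 0.85504
(2) 0.433 × 0.69 × 3.08 = 0.92021
(3) 0.328 × 0.897 × 3.28 = 0.96503
Highest is cycle (3) at 0.9650 (≤1, no arbitrage).

0.9650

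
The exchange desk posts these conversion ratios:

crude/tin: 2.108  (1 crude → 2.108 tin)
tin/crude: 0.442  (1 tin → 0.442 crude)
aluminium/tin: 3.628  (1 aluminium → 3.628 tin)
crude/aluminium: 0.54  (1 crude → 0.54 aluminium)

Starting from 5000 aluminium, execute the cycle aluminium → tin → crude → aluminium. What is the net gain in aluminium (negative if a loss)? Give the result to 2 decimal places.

5000 aluminium × 3.628 = 18140 tin
18140 tin × 0.442 = 8017.88 crude
8017.88 crude × 0.54 = 4329.6552 aluminium
Net change: 4329.6552 − 5000 = -670.3448 aluminium

-670.34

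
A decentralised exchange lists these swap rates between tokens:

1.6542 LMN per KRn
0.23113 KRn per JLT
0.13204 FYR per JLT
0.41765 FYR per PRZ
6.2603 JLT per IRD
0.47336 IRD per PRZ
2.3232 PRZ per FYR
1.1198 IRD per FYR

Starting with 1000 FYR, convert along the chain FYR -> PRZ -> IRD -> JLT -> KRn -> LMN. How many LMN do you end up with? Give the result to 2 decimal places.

1000 FYR × 2.3232 = 2323.2 PRZ
2323.2 PRZ × 0.47336 = 1099.709952 IRD
1099.709952 IRD × 6.2603 = 6884.5142125056 JLT
6884.5142125056 JLT × 0.23113 = 1591.217769936419328 KRn
1591.217769936419328 KRn × 1.6542 = 2632.1924350288248523776 LMN

2632.19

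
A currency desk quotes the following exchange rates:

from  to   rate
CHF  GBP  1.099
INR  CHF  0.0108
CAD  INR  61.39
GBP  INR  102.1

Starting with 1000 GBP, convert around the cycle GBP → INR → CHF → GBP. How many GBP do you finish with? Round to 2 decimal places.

1211.85

1000 GBP × 102.1 = 102100 INR
102100 INR × 0.0108 = 1102.68 CHF
1102.68 CHF × 1.099 = 1211.84532 GBP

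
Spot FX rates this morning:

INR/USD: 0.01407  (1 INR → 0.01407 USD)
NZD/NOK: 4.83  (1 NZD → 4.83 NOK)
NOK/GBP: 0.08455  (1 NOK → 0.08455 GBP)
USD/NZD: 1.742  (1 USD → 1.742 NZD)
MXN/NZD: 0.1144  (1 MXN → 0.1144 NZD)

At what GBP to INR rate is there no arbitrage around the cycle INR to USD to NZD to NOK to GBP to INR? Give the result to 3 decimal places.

99.907

Known legs of the cycle: 0.01407 × 1.742 × 4.83 × 0.08455 = 0.01000928351241
For no arbitrage the full-cycle product must be 1, so the missing rate is 1 / 0.01000928351241 ≈ 99.90725.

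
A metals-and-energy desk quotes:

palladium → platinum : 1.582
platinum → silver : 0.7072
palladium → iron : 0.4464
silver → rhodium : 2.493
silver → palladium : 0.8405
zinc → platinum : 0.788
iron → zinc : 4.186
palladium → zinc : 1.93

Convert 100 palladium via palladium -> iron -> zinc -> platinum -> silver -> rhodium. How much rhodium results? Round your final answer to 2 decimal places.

100 palladium × 0.4464 = 44.64 iron
44.64 iron × 4.186 = 186.86304 zinc
186.86304 zinc × 0.788 = 147.24807552 platinum
147.24807552 platinum × 0.7072 = 104.133839007744 silver
104.133839007744 silver × 2.493 = 259.605660646305792 rhodium

259.61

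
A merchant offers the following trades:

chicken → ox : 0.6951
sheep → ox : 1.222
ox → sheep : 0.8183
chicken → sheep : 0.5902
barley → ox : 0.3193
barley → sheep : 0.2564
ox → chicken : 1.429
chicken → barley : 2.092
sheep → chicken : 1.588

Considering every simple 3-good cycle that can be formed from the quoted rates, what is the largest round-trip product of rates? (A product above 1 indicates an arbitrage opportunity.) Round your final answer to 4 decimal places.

ox→chicken→sheep→ox: 1.429 × 0.5902 × 1.222 = 1.03063
ox→chicken→barley→ox: 1.429 × 2.092 × 0.3193 = 0.95454
ox→sheep→chicken→ox: 0.8183 × 1.588 × 0.6951 = 0.90325
chicken→barley→sheep→chicken: 2.092 × 0.2564 × 1.588 = 0.85179
Maximum is ox→chicken→sheep→ox at 1.0306; arbitrage exists.

1.0306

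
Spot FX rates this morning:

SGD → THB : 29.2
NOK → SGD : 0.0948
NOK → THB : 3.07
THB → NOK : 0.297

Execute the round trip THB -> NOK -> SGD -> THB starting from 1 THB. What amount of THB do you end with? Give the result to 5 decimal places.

1 THB × 0.297 = 0.297 NOK
0.297 NOK × 0.0948 = 0.0281556 SGD
0.0281556 SGD × 29.2 = 0.82214352 THB

0.82214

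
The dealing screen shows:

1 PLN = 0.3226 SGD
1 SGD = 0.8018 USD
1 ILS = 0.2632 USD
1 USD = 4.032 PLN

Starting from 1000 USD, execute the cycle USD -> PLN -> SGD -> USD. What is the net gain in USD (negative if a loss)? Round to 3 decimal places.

1000 USD × 4.032 = 4032 PLN
4032 PLN × 0.3226 = 1300.7232 SGD
1300.7232 SGD × 0.8018 = 1042.91986176 USD
Net change: 1042.91986176 − 1000 = 42.91986176 USD

42.920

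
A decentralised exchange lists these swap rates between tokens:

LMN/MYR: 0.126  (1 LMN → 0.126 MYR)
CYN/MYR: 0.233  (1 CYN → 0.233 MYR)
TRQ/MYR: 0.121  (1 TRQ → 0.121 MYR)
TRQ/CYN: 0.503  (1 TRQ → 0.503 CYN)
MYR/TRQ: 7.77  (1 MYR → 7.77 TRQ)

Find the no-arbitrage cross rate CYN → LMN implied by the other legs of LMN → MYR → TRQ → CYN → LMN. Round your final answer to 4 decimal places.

2.0307

Known legs of the cycle: 0.126 × 7.77 × 0.503 = 0.49244706
For no arbitrage the full-cycle product must be 1, so the missing rate is 1 / 0.49244706 ≈ 2.030675.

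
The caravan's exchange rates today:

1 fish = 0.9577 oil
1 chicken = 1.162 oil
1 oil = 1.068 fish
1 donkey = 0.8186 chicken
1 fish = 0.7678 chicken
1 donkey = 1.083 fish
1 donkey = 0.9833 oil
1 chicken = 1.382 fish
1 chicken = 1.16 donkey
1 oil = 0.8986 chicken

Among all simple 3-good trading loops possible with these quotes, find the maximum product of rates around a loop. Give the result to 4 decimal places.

1.1893

oil→chicken→fish→oil: 0.8986 × 1.382 × 0.9577 = 1.18933
oil→chicken→donkey→oil: 0.8986 × 1.16 × 0.9833 = 1.02497
fish→chicken→donkey→fish: 0.7678 × 1.16 × 1.083 = 0.96457
oil→fish→chicken→oil: 1.068 × 0.7678 × 1.162 = 0.95285
Maximum is oil→chicken→fish→oil at 1.1893; arbitrage exists.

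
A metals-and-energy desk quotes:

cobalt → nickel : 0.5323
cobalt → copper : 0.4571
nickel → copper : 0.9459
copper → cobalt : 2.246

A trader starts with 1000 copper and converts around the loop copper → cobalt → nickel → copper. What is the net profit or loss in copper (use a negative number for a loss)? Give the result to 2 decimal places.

1000 copper × 2.246 = 2246 cobalt
2246 cobalt × 0.5323 = 1195.5458 nickel
1195.5458 nickel × 0.9459 = 1130.86677222 copper
Net change: 1130.86677222 − 1000 = 130.86677222 copper

130.87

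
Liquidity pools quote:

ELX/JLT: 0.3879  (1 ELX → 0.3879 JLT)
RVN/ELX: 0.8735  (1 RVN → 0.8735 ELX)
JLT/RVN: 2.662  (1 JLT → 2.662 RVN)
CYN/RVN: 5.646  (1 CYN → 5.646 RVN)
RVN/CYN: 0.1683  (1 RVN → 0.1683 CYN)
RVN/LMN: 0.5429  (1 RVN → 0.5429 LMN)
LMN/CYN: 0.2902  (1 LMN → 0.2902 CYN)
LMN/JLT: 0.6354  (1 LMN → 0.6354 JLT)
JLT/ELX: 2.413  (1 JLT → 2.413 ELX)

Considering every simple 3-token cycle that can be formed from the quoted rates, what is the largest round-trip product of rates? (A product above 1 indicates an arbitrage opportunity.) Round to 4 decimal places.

0.9183

LMN→JLT→RVN→LMN: 0.6354 × 2.662 × 0.5429 = 0.91828
RVN→ELX→JLT→RVN: 0.8735 × 0.3879 × 2.662 = 0.90197
CYN→RVN→LMN→CYN: 5.646 × 0.5429 × 0.2902 = 0.88952
Maximum is LMN→JLT→RVN→LMN at 0.9183; no arbitrage — every cycle loses value.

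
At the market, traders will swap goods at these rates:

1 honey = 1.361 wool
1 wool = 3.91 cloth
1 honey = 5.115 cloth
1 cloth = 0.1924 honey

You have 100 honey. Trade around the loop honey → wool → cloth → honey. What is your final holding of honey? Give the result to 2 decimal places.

102.39

100 honey × 1.361 = 136.1 wool
136.1 wool × 3.91 = 532.151 cloth
532.151 cloth × 0.1924 = 102.3858524 honey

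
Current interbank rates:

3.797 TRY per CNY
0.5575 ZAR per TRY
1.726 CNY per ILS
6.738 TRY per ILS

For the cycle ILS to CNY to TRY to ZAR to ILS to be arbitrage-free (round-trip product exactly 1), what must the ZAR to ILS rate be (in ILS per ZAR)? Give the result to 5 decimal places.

0.27370

Known legs of the cycle: 1.726 × 3.797 × 0.5575 = 3.653644265
For no arbitrage the full-cycle product must be 1, so the missing rate is 1 / 3.653644265 ≈ 0.2736993.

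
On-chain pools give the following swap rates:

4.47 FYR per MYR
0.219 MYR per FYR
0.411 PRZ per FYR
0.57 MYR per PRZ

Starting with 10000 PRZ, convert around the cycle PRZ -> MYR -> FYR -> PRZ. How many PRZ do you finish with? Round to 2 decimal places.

10000 PRZ × 0.57 = 5700 MYR
5700 MYR × 4.47 = 25479 FYR
25479 FYR × 0.411 = 10471.869 PRZ

10471.87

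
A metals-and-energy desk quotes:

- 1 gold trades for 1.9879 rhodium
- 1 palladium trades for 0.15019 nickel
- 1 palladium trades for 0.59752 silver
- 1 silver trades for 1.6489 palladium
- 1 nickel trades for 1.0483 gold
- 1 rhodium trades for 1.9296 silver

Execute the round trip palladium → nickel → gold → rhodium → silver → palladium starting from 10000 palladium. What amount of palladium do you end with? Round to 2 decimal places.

10000 palladium × 0.15019 = 1501.9 nickel
1501.9 nickel × 1.0483 = 1574.44177 gold
1574.44177 gold × 1.9879 = 3129.832794583 rhodium
3129.832794583 rhodium × 1.9296 = 6039.3253604273568 silver
6039.3253604273568 silver × 1.6489 = 9958.24358680866862752 palladium

9958.24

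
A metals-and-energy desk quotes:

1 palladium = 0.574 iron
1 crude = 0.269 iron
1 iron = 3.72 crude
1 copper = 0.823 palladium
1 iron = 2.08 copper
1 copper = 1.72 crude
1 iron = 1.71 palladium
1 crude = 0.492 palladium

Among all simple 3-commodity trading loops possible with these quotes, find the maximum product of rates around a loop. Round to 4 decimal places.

palladium→iron→crude→palladium: 0.574 × 3.72 × 0.492 = 1.05056
palladium→iron→copper→palladium: 0.574 × 2.08 × 0.823 = 0.98260
crude→iron→copper→crude: 0.269 × 2.08 × 1.72 = 0.96237
Maximum is palladium→iron→crude→palladium at 1.0506; arbitrage exists.

1.0506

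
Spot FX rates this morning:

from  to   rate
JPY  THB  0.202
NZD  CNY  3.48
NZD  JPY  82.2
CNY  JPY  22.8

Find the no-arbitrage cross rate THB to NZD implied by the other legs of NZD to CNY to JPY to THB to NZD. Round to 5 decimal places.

Known legs of the cycle: 3.48 × 22.8 × 0.202 = 16.027488
For no arbitrage the full-cycle product must be 1, so the missing rate is 1 / 16.027488 ≈ 0.0623928.

0.06239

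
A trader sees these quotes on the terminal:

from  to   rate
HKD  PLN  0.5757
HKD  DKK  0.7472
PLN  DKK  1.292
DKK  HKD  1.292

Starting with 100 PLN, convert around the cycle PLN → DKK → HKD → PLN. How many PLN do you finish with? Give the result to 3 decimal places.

96.100

100 PLN × 1.292 = 129.2 DKK
129.2 DKK × 1.292 = 166.9264 HKD
166.9264 HKD × 0.5757 = 96.09952848 PLN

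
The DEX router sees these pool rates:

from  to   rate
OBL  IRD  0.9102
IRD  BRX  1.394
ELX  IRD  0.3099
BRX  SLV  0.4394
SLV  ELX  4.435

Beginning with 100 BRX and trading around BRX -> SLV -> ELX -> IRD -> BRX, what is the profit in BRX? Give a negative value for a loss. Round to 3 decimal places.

100 BRX × 0.4394 = 43.94 SLV
43.94 SLV × 4.435 = 194.8739 ELX
194.8739 ELX × 0.3099 = 60.39142161 IRD
60.39142161 IRD × 1.394 = 84.18564172434 BRX
Net change: 84.18564172434 − 100 = -15.81435827566 BRX

-15.814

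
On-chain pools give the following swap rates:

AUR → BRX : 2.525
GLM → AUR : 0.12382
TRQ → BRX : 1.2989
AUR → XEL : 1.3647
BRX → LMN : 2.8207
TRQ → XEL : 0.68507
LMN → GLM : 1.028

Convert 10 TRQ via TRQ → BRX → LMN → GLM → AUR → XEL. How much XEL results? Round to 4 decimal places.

6.3643

10 TRQ × 1.2989 = 12.989 BRX
12.989 BRX × 2.8207 = 36.6380723 LMN
36.6380723 LMN × 1.028 = 37.6639383244 GLM
37.6639383244 GLM × 0.12382 = 4.663548843327208 AUR
4.663548843327208 AUR × 1.3647 = 6.3643451064886407576 XEL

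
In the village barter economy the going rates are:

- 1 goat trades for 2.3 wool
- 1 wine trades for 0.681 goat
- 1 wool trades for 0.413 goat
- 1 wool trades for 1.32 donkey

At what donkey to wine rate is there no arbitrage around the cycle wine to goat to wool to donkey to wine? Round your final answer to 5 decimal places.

Known legs of the cycle: 0.681 × 2.3 × 1.32 = 2.067516
For no arbitrage the full-cycle product must be 1, so the missing rate is 1 / 2.067516 ≈ 0.4836722.

0.48367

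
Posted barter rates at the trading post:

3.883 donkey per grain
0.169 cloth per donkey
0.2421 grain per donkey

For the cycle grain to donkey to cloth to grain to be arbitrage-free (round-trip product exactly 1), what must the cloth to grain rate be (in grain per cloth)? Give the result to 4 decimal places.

1.5239

Known legs of the cycle: 3.883 × 0.169 = 0.656227
For no arbitrage the full-cycle product must be 1, so the missing rate is 1 / 0.656227 ≈ 1.523863.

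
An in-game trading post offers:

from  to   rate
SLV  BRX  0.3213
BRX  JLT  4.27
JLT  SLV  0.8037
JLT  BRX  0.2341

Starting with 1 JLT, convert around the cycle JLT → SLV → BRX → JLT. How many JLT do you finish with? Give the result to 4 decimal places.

1.1026

1 JLT × 0.8037 = 0.8037 SLV
0.8037 SLV × 0.3213 = 0.25822881 BRX
0.25822881 BRX × 4.27 = 1.1026370187 JLT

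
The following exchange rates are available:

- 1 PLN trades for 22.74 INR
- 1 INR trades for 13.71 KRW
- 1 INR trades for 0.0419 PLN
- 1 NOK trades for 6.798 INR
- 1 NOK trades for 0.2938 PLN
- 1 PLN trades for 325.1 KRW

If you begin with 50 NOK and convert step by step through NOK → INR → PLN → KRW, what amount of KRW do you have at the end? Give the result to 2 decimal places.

4630.01

50 NOK × 6.798 = 339.9 INR
339.9 INR × 0.0419 = 14.24181 PLN
14.24181 PLN × 325.1 = 4630.012431 KRW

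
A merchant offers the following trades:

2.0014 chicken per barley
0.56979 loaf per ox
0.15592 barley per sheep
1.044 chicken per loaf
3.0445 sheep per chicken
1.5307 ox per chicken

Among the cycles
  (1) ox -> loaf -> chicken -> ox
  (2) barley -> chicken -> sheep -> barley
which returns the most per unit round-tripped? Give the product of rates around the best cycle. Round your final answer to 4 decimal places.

(1) 0.56979 × 1.044 × 1.5307 = 0.91055
(2) 2.0014 × 3.0445 × 0.15592 = 0.95006
Highest is cycle (2) at 0.9501 (≤1, no arbitrage).

0.9501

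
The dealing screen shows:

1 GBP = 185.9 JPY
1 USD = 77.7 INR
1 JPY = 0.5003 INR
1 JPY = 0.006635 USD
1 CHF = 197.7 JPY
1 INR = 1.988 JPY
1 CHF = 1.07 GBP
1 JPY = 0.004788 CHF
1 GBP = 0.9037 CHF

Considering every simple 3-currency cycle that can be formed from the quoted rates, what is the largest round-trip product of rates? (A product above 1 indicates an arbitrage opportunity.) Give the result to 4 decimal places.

USD→INR→JPY→USD: 77.7 × 1.988 × 0.006635 = 1.02489
GBP→JPY→CHF→GBP: 185.9 × 0.004788 × 1.07 = 0.95240
Maximum is USD→INR→JPY→USD at 1.0249; arbitrage exists.

1.0249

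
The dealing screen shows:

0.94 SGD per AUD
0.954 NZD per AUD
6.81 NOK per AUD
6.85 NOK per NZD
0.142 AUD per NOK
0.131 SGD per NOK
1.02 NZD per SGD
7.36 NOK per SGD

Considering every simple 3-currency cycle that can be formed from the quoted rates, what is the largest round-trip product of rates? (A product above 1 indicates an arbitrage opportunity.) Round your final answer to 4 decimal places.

NOK→AUD→SGD→NOK: 0.142 × 0.94 × 7.36 = 0.98241
NOK→AUD→NZD→NOK: 0.142 × 0.954 × 6.85 = 0.92796
NOK→SGD→NZD→NOK: 0.131 × 1.02 × 6.85 = 0.91530
Maximum is NOK→AUD→SGD→NOK at 0.9824; no arbitrage — every cycle loses value.

0.9824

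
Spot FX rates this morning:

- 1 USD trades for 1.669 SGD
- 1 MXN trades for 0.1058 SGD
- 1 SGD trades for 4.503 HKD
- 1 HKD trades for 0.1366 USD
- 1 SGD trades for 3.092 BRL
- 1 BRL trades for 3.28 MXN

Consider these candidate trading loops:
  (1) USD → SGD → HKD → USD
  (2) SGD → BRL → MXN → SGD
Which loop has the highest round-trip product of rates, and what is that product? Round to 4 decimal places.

1.0730

(1) 1.669 × 4.503 × 0.1366 = 1.02662
(2) 3.092 × 3.28 × 0.1058 = 1.07300
Highest is cycle (2) at 1.0730 (>1, arbitrage).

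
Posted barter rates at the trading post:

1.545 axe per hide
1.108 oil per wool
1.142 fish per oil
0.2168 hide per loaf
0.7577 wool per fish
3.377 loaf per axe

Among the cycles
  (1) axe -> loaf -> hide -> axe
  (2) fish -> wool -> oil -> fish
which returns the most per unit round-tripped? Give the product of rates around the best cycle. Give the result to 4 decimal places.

(1) 3.377 × 0.2168 × 1.545 = 1.13115
(2) 0.7577 × 1.108 × 1.142 = 0.95875
Highest is cycle (1) at 1.1311 (>1, arbitrage).

1.1311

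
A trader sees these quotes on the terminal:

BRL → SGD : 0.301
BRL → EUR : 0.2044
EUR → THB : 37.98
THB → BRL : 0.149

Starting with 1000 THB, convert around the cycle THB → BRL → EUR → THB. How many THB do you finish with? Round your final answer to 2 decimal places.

1156.70

1000 THB × 0.149 = 149 BRL
149 BRL × 0.2044 = 30.4556 EUR
30.4556 EUR × 37.98 = 1156.703688 THB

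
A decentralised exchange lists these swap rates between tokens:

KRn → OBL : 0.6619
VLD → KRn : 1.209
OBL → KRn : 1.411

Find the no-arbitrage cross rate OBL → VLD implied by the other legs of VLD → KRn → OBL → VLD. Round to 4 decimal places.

1.2496

Known legs of the cycle: 1.209 × 0.6619 = 0.8002371
For no arbitrage the full-cycle product must be 1, so the missing rate is 1 / 0.8002371 ≈ 1.249630.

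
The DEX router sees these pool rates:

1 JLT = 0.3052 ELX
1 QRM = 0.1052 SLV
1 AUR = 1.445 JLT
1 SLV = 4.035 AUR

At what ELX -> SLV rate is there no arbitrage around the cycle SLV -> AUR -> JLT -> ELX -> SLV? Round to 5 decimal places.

Known legs of the cycle: 4.035 × 1.445 × 0.3052 = 1.77949149
For no arbitrage the full-cycle product must be 1, so the missing rate is 1 / 1.77949149 ≈ 0.5619583.

0.56196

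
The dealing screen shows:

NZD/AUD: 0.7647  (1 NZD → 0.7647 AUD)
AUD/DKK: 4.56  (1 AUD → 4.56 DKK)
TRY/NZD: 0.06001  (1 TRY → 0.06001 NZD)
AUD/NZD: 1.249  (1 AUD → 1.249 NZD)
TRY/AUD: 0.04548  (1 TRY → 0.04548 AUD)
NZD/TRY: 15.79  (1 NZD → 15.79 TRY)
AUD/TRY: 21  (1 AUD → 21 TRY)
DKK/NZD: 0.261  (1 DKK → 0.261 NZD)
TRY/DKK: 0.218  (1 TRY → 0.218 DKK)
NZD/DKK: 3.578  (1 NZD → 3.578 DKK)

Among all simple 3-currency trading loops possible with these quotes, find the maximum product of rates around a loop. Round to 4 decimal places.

0.9637

AUD→TRY→NZD→AUD: 21 × 0.06001 × 0.7647 = 0.96368
DKK→NZD→AUD→DKK: 0.261 × 0.7647 × 4.56 = 0.91012
DKK→NZD→TRY→DKK: 0.261 × 15.79 × 0.218 = 0.89842
AUD→NZD→TRY→AUD: 1.249 × 15.79 × 0.04548 = 0.89694
Maximum is AUD→TRY→NZD→AUD at 0.9637; no arbitrage — every cycle loses value.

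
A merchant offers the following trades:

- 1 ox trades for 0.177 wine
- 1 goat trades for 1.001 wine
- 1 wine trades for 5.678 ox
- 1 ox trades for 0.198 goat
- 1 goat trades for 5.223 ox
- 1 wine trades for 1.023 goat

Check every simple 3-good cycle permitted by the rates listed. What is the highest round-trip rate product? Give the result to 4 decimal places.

1.1254

wine→ox→goat→wine: 5.678 × 0.198 × 1.001 = 1.12537
wine→goat→ox→wine: 1.023 × 5.223 × 0.177 = 0.94573
Maximum is wine→ox→goat→wine at 1.1254; arbitrage exists.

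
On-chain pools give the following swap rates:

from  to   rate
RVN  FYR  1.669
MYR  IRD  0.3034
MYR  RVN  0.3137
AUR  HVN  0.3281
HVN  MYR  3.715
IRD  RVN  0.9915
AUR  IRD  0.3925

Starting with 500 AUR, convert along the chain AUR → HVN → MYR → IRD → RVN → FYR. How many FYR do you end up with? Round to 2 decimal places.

500 AUR × 0.3281 = 164.05 HVN
164.05 HVN × 3.715 = 609.44575 MYR
609.44575 MYR × 0.3034 = 184.90584055 IRD
184.90584055 IRD × 0.9915 = 183.334140905325 RVN
183.334140905325 RVN × 1.669 = 305.984681170987425 FYR

305.98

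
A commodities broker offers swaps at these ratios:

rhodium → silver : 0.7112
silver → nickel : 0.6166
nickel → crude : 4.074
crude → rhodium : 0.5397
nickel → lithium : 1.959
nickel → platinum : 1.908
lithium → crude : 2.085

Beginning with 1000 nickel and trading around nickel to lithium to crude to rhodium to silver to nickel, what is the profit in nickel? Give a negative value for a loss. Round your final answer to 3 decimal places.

-33.308

1000 nickel × 1.959 = 1959 lithium
1959 lithium × 2.085 = 4084.515 crude
4084.515 crude × 0.5397 = 2204.4127455 rhodium
2204.4127455 rhodium × 0.7112 = 1567.7783445996 silver
1567.7783445996 silver × 0.6166 = 966.69212728011336 nickel
Net change: 966.69212728011336 − 1000 = -33.30787271988664 nickel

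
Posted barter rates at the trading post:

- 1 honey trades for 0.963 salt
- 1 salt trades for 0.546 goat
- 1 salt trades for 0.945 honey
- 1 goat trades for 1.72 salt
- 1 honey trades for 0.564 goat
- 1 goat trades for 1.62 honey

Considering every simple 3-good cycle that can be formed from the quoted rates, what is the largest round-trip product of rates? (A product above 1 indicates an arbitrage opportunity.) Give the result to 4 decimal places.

honey→goat→salt→honey: 0.564 × 1.72 × 0.945 = 0.91673
honey→salt→goat→honey: 0.963 × 0.546 × 1.62 = 0.85179
Maximum is honey→goat→salt→honey at 0.9167; no arbitrage — every cycle loses value.

0.9167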